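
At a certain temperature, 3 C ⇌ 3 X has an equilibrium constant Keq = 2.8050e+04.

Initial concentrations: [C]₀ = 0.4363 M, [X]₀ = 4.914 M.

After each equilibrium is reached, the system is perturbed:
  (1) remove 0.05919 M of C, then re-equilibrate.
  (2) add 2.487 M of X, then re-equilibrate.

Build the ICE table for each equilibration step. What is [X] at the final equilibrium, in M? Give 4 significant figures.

Q₀ = 1429 vs Keq = 2.8050e+04 ⇒ Q<K, forward
Step 1:
                  C         X
  init       0.4363     4.914
  Δ         -0.2658    0.2658
  eq         0.1705      5.18
  solve Keq expr → x = 0.08861; check Q = 2.8050e+04
Then remove 0.05919 M of C.
Step 2:
                  C         X
  init       0.1113      5.18
  Δ          0.0573   -0.0573
  eq         0.1686     5.123
  solve Keq expr → x = -0.0191; check Q = 2.8050e+04
Then add 2.487 M of X.
Step 3:
                  C         X
  init       0.1686      7.61
  Δ         0.07924  -0.07924
  eq         0.2478      7.53
  solve Keq expr → x = -0.02641; check Q = 2.8050e+04

[X]_eq = 7.53 M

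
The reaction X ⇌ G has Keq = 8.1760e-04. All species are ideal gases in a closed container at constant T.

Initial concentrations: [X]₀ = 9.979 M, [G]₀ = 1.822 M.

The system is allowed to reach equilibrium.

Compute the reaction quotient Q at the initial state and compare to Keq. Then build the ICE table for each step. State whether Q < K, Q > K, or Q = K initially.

Q₀ = 0.1826 vs Keq = 8.1760e-04 ⇒ Q>K, reverse
Step 1:
                  X         G
  I           9.979     1.822
  C           1.812    -1.812
  E           11.79  0.009641
  solve Keq expr → x = -1.812; check Q = 8.1760e-04

Q₀ = 0.1826; Q > K (proceeds reverse)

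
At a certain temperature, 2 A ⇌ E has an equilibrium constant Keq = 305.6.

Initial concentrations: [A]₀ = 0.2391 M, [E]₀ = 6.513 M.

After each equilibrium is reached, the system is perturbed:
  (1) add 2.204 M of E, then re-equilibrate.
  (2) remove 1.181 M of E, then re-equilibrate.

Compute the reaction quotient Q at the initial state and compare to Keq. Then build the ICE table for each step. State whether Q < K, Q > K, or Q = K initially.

Q₀ = 113.9; Q < K (proceeds forward)

Q₀ = 113.9 vs Keq = 305.6 ⇒ Q<K, forward
Step 1:
                  A         E
  Initial    0.2391     6.513
  Change    -0.0926    0.0463
  Equil      0.1465     6.559
  solve Keq expr → x = 0.0463; check Q = 305.6
Then add 2.204 M of E.
Step 2:
                  A         E
  Initial    0.1465     8.763
  Change    0.02272  -0.01136
  Equil      0.1692     8.752
  solve Keq expr → x = -0.01136; check Q = 305.6
Then remove 1.181 M of E.
Step 3:
                  A         E
  Initial    0.1692     7.571
  Change   -0.01177  0.005885
  Equil      0.1575     7.577
  solve Keq expr → x = 0.005885; check Q = 305.6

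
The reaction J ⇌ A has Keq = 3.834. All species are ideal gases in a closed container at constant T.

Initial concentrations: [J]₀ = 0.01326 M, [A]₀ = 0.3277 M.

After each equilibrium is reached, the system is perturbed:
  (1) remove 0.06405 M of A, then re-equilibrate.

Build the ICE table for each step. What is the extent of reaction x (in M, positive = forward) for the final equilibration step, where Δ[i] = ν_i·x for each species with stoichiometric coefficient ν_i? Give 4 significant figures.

x = 0.01325 M

Q₀ = 24.71 vs Keq = 3.834 ⇒ Q>K, reverse
Step 1:
                    J           A
  Initial     0.01326      0.3277
  Change      0.05727    -0.05727
  Equil       0.07053      0.2704
  solve Keq expr → x = -0.05727; check Q = 3.834
Then remove 0.06405 M of A.
Step 2:
                    J           A
  Initial     0.07053      0.2064
  Change     -0.01325     0.01325
  Equil       0.05728      0.2196
  solve Keq expr → x = 0.01325; check Q = 3.834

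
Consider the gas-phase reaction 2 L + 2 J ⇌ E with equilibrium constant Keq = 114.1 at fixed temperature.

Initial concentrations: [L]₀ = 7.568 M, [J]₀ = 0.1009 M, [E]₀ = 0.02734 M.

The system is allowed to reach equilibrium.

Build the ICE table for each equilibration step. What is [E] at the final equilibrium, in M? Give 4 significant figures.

[E]_eq = 0.07606 M

Q₀ = 0.04689 vs Keq = 114.1 ⇒ Q<K, forward
Step 1:
                   L          J          E
  I            7.568     0.1009    0.02734
  C         -0.09744   -0.09744    0.04872
  E            7.471   0.003456    0.07606
  solve Keq expr → x = 0.04872; check Q = 114.1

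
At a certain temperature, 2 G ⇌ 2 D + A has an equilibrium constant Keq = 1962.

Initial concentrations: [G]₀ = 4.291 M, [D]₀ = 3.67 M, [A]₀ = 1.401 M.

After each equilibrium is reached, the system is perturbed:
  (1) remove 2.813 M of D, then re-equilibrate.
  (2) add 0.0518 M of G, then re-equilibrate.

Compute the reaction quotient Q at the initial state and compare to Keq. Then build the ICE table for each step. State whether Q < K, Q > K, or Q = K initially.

Q₀ = 1.025 vs Keq = 1962 ⇒ Q<K, forward
Step 1:
                    G           D           A
  init          4.291        3.67       1.401
  Δ            -3.973       3.973       1.987
  eq           0.3176       7.643       3.388
  solve Keq expr → x = 1.987; check Q = 1962
Then remove 2.813 M of D.
Step 2:
                    G           D           A
  init         0.3176        4.83       3.388
  Δ           -0.1106      0.1106     0.05531
  eq            0.207       4.941       3.443
  solve Keq expr → x = 0.05531; check Q = 1962
Then add 0.0518 M of G.
Step 3:
                    G           D           A
  init         0.2588       4.941       3.443
  Δ            -0.049       0.049      0.0245
  eq           0.2098        4.99       3.468
  solve Keq expr → x = 0.0245; check Q = 1962

Q₀ = 1.025; Q < K (proceeds forward)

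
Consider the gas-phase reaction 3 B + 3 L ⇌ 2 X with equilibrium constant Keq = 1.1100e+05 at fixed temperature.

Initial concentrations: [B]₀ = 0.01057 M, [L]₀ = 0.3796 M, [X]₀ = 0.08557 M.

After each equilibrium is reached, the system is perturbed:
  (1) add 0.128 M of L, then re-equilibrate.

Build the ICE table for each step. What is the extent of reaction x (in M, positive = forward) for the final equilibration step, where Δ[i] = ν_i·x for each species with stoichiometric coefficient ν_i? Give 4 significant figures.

Q₀ = 1.1335e+05 vs Keq = 1.1100e+05 ⇒ Q>K, reverse
Step 1:
                  B         L         X
  I         0.01057    0.3796   0.08557
  C       6.8511e-05 6.8511e-05 -4.5674e-05
  E         0.01064    0.3797   0.08552
  solve Keq expr → x = -2.2837e-05; check Q = 1.1100e+05
Then add 0.128 M of L.
Step 2:
                  B         L         X
  I         0.01064    0.5077   0.08552
  C       -0.002537 -0.002537  0.001692
  E        0.008101    0.5051   0.08722
  solve Keq expr → x = 8.4576e-04; check Q = 1.1100e+05

x = 8.4576e-04 M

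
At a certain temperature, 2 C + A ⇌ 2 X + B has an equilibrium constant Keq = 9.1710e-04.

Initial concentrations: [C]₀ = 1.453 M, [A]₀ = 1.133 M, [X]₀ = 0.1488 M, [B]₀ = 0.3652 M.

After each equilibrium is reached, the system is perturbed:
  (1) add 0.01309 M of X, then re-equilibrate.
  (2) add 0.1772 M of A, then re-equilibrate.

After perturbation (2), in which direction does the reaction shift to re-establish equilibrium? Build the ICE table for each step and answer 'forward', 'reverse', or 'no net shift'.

Q₀ = 0.00338 vs Keq = 9.1710e-04 ⇒ Q>K, reverse
Step 1:
                    C           A           X           B
  Initial       1.453       1.133      0.1488      0.3652
  Change      0.06303     0.03152    -0.06303    -0.03152
  Equil         1.516       1.165     0.08577      0.3337
  solve Keq expr → x = -0.03152; check Q = 9.1710e-04
Then add 0.01309 M of X.
Step 2:
                    C           A           X           B
  Initial       1.516       1.165     0.09886      0.3337
  Change      0.01147    0.005737    -0.01147   -0.005737
  Equil         1.528        1.17     0.08738      0.3279
  solve Keq expr → x = -0.005737; check Q = 9.1710e-04
Then add 0.1772 M of A.
Step 3:
                    C           A           X           B
  Initial       1.528       1.347     0.08738      0.3279
  Change    -0.005553   -0.002776    0.005553    0.002776
  Equil         1.522       1.345     0.09294      0.3307
  solve Keq expr → x = 0.002776; check Q = 9.1710e-04

Direction: forward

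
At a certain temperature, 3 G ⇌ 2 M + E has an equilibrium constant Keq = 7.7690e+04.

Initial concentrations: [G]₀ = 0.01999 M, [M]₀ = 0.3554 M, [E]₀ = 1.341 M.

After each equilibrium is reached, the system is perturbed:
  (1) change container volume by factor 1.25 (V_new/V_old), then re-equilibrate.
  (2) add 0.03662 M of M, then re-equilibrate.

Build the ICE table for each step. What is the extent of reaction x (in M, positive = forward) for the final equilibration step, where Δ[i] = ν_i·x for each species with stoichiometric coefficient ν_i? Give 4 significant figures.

x = -2.8511e-04 M

Q₀ = 2.1204e+04 vs Keq = 7.7690e+04 ⇒ Q<K, forward
Step 1:
                   G          M          E
  Initial    0.01999     0.3554      1.341
  Change   -0.006904   0.004603   0.002301
  Equil      0.01309       0.36      1.343
  solve Keq expr → x = 0.002301; check Q = 7.7690e+04
Then change container volume by factor 1.25 (V_new/V_old).
Step 2:
                   G          M          E
  Initial    0.01047      0.288      1.075
  Change           0          0          0
  Equil      0.01047      0.288      1.075
  solve Keq expr → x = 0; check Q = 7.7690e+04
Then add 0.03662 M of M.
Step 3:
                   G          M          E
  Initial    0.01047     0.3246      1.075
  Change  8.5532e-04 -5.7021e-04 -2.8511e-04
  Equil      0.01132     0.3241      1.074
  solve Keq expr → x = -2.8511e-04; check Q = 7.7690e+04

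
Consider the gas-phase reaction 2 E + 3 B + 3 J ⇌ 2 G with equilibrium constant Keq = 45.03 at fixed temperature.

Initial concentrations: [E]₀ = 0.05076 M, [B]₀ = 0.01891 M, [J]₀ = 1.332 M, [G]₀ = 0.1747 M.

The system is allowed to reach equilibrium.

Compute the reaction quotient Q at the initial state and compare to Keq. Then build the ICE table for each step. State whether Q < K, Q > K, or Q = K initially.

Q₀ = 7.4123e+05 vs Keq = 45.03 ⇒ Q>K, reverse
Step 1:
                  E         B         J         G
  Initial   0.05076   0.01891     1.332    0.1747
  Change    0.08491    0.1274    0.1274  -0.08491
  Equil      0.1357    0.1463     1.459   0.08979
  solve Keq expr → x = -0.04245; check Q = 45.03

Q₀ = 7.4123e+05; Q > K (proceeds reverse)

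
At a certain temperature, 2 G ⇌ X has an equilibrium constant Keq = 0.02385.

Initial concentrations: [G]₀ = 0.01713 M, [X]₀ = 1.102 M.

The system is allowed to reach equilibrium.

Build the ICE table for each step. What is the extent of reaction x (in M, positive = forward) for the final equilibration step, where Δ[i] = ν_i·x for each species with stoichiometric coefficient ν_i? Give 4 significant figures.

x = -1.004 M

Q₀ = 3755 vs Keq = 0.02385 ⇒ Q>K, reverse
Step 1:
                   G          X
  init       0.01713      1.102
  Δ            2.008     -1.004
  eq           2.025    0.09784
  solve Keq expr → x = -1.004; check Q = 0.02385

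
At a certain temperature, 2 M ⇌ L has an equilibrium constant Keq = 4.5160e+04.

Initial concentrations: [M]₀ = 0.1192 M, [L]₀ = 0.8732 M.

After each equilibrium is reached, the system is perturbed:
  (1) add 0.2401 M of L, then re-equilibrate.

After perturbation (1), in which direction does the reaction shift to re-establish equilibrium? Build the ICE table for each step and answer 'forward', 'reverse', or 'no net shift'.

Direction: reverse

Q₀ = 61.46 vs Keq = 4.5160e+04 ⇒ Q<K, forward
Step 1:
                  M         L
  Initial    0.1192    0.8732
  Change    -0.1147   0.05733
  Equil    0.004539    0.9305
  solve Keq expr → x = 0.05733; check Q = 4.5160e+04
Then add 0.2401 M of L.
Step 2:
                  M         L
  Initial  0.004539     1.171
  Change  5.5146e-04 -2.7573e-04
  Equil    0.005091      1.17
  solve Keq expr → x = -2.7573e-04; check Q = 4.5160e+04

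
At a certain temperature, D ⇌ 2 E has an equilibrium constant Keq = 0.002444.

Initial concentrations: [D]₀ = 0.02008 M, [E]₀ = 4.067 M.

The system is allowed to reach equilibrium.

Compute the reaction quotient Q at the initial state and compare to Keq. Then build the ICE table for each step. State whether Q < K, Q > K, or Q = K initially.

Q₀ = 823.7; Q > K (proceeds reverse)

Q₀ = 823.7 vs Keq = 0.002444 ⇒ Q>K, reverse
Step 1:
                    D           E
  Initial     0.02008       4.067
  Change        1.998      -3.997
  Equil         2.018     0.07024
  solve Keq expr → x = -1.998; check Q = 0.002444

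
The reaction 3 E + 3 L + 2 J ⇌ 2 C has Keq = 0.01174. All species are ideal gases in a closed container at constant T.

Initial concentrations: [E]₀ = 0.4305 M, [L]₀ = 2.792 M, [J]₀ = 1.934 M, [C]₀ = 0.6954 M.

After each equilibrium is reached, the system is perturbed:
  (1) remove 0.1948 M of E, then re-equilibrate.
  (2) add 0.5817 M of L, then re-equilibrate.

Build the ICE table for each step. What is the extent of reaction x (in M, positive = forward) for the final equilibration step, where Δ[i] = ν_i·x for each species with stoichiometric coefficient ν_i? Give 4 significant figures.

Q₀ = 0.07445 vs Keq = 0.01174 ⇒ Q>K, reverse
Step 1:
                   E          L          J          C
  I           0.4305      2.792      1.934     0.6954
  C           0.1927     0.1927     0.1285    -0.1285
  E           0.6232      2.985      2.062     0.5669
  solve Keq expr → x = -0.06424; check Q = 0.01174
Then remove 0.1948 M of E.
Step 2:
                   E          L          J          C
  I           0.4284      2.985      2.062     0.5669
  C           0.1083     0.1083    0.07221   -0.07221
  E           0.5367      3.093      2.135     0.4947
  solve Keq expr → x = -0.0361; check Q = 0.01174
Then add 0.5817 M of L.
Step 3:
                   E          L          J          C
  I           0.5367      3.675      2.135     0.4947
  C         -0.05203   -0.05203   -0.03469    0.03469
  E           0.4847      3.623        2.1     0.5294
  solve Keq expr → x = 0.01734; check Q = 0.01174

x = 0.01734 M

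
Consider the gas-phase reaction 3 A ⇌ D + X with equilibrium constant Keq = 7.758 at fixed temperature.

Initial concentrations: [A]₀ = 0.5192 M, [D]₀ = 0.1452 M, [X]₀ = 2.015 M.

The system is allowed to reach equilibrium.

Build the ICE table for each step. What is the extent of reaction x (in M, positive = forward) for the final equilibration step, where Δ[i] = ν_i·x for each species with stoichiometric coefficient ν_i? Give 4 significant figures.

Q₀ = 2.09 vs Keq = 7.758 ⇒ Q<K, forward
Step 1:
                  A         D         X
  I          0.5192    0.1452     2.015
  C         -0.1468   0.04893   0.04893
  E          0.3724    0.1941     2.064
  solve Keq expr → x = 0.04893; check Q = 7.758

x = 0.04893 M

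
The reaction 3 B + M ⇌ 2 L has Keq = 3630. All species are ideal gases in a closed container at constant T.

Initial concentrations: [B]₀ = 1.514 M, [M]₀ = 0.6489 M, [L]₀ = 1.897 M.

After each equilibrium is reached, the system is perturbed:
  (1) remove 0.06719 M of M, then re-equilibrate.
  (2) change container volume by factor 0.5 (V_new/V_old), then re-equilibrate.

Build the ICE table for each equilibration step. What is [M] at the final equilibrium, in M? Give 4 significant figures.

[M]_eq = 0.2611 M

Q₀ = 1.598 vs Keq = 3630 ⇒ Q<K, forward
Step 1:
                    B           M           L
  Initial       1.514      0.6489       1.897
  Change         -1.3     -0.4334      0.8668
  Equil        0.2137      0.2155       2.764
  solve Keq expr → x = 0.4334; check Q = 3630
Then remove 0.06719 M of M.
Step 2:
                    B           M           L
  Initial      0.2137      0.1483       2.764
  Change      0.02336    0.007788    -0.01558
  Equil        0.2371      0.1561       2.748
  solve Keq expr → x = -0.007788; check Q = 3630
Then change container volume by factor 0.5 (V_new/V_old).
Step 3:
                    B           M           L
  Initial      0.4742      0.3122       5.497
  Change      -0.1532    -0.05108      0.1022
  Equil         0.321      0.2611       5.599
  solve Keq expr → x = 0.05108; check Q = 3630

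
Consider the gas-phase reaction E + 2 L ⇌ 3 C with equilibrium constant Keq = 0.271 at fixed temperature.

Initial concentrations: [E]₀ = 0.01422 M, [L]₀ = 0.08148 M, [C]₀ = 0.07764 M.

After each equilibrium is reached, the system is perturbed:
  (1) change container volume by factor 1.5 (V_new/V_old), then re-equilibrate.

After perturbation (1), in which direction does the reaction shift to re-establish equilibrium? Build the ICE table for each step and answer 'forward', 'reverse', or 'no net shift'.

Q₀ = 4.957 vs Keq = 0.271 ⇒ Q>K, reverse
Step 1:
                  E         L         C
  init      0.01422   0.08148   0.07764
  Δ         0.01169   0.02337  -0.03506
  eq        0.02591    0.1049   0.04258
  solve Keq expr → x = -0.01169; check Q = 0.271
Then change container volume by factor 1.5 (V_new/V_old).
Step 2:
                  E         L         C
  init      0.01727    0.0699   0.02839
  Δ               0         0         0
  eq        0.01727    0.0699   0.02839
  solve Keq expr → x = 0; check Q = 0.271

Direction: no net shift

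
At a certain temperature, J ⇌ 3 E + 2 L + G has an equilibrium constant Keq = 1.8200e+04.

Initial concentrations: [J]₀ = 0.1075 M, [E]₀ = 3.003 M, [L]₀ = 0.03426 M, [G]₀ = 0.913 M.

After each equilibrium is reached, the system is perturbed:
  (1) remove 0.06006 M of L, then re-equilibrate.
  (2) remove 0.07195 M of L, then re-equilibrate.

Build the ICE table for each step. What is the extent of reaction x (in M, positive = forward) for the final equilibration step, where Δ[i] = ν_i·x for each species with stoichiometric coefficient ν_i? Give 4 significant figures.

Q₀ = 0.27 vs Keq = 1.8200e+04 ⇒ Q<K, forward
Step 1:
                   J          E          L          G
  init        0.1075      3.003    0.03426      0.913
  Δ          -0.1074     0.3221     0.2147     0.1074
  eq      1.2780e-04      3.325      0.249       1.02
  solve Keq expr → x = 0.1074; check Q = 1.8200e+04
Then remove 0.06006 M of L.
Step 2:
                   J          E          L          G
  init    1.2780e-04      3.325     0.1889       1.02
  Δ       -5.4116e-05 1.6235e-04 1.0823e-04 5.4116e-05
  eq      7.3682e-05      3.325     0.1891       1.02
  solve Keq expr → x = 5.4116e-05; check Q = 1.8200e+04
Then remove 0.07195 M of L.
Step 3:
                   J          E          L          G
  init    7.3682e-05      3.325     0.1171       1.02
  Δ       -4.5363e-05 1.3609e-04 9.0726e-05 4.5363e-05
  eq      2.8319e-05      3.325     0.1172       1.02
  solve Keq expr → x = 4.5363e-05; check Q = 1.8200e+04

x = 4.5363e-05 M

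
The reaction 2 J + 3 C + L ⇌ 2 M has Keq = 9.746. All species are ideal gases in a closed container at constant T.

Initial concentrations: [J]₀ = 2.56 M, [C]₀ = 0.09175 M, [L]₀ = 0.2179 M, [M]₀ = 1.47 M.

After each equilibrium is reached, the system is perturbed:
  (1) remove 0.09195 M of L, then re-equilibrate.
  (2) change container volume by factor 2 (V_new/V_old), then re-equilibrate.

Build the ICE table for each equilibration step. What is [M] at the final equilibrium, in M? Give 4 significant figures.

[M]_eq = 0.5011 M

Q₀ = 1959 vs Keq = 9.746 ⇒ Q>K, reverse
Step 1:
                   J          C          L          M
  Initial       2.56    0.09175     0.2179       1.47
  Change      0.2084     0.3127     0.1042    -0.2084
  Equil        2.768     0.4044     0.3221      1.262
  solve Keq expr → x = -0.1042; check Q = 9.746
Then remove 0.09195 M of L.
Step 2:
                   J          C          L          M
  Initial      2.768     0.4044     0.2302      1.262
  Change     0.02221    0.03331     0.0111   -0.02221
  Equil        2.791     0.4377     0.2413      1.239
  solve Keq expr → x = -0.0111; check Q = 9.746
Then change container volume by factor 2 (V_new/V_old).
Step 3:
                   J          C          L          M
  Initial      1.395     0.2189     0.1206     0.6197
  Change      0.1186     0.1779     0.0593    -0.1186
  Equil        1.514     0.3968     0.1799     0.5011
  solve Keq expr → x = -0.0593; check Q = 9.746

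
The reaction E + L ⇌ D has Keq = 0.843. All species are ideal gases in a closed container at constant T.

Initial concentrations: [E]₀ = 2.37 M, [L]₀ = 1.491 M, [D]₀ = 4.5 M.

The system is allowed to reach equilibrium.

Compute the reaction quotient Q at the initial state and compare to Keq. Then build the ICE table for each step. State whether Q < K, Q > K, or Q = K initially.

Q₀ = 1.273; Q > K (proceeds reverse)

Q₀ = 1.273 vs Keq = 0.843 ⇒ Q>K, reverse
Step 1:
                   E          L          D
  init          2.37      1.491        4.5
  Δ           0.3352     0.3352    -0.3352
  eq           2.705      1.826      4.165
  solve Keq expr → x = -0.3352; check Q = 0.843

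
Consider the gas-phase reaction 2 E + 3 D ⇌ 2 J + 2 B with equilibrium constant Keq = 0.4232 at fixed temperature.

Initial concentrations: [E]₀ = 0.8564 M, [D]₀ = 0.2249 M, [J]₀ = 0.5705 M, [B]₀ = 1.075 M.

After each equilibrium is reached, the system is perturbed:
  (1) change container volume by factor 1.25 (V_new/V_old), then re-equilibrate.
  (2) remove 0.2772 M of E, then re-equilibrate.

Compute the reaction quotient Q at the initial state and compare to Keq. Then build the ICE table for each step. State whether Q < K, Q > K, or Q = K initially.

Q₀ = 45.08 vs Keq = 0.4232 ⇒ Q>K, reverse
Step 1:
                   E          D          J          B
  Initial     0.8564     0.2249     0.5705      1.075
  Change      0.2239     0.3358    -0.2239    -0.2239
  Equil         1.08     0.5607     0.3466     0.8511
  solve Keq expr → x = -0.1119; check Q = 0.4232
Then change container volume by factor 1.25 (V_new/V_old).
Step 2:
                   E          D          J          B
  Initial     0.8642     0.4486     0.2773     0.6809
  Change    0.009929    0.01489  -0.009929  -0.009929
  Equil       0.8741     0.4634     0.2674      0.671
  solve Keq expr → x = -0.004965; check Q = 0.4232
Then remove 0.2772 M of E.
Step 3:
                   E          D          J          B
  Initial     0.5969     0.4634     0.2674      0.671
  Change     0.03243    0.04864   -0.03243   -0.03243
  Equil       0.6294     0.5121      0.235     0.6386
  solve Keq expr → x = -0.01621; check Q = 0.4232

Q₀ = 45.08; Q > K (proceeds reverse)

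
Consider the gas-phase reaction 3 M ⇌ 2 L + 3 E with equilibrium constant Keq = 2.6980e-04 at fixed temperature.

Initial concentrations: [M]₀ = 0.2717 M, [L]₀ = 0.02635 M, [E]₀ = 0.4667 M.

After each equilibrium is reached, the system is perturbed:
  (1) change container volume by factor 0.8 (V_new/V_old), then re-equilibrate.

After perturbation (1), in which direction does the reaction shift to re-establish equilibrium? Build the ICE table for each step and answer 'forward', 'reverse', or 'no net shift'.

Q₀ = 0.003519 vs Keq = 2.6980e-04 ⇒ Q>K, reverse
Step 1:
                    M           L           E
  init         0.2717     0.02635      0.4667
  Δ           0.02586    -0.01724    -0.02586
  eq           0.2976    0.009109      0.4408
  solve Keq expr → x = -0.008621; check Q = 2.6980e-04
Then change container volume by factor 0.8 (V_new/V_old).
Step 2:
                    M           L           E
  init          0.372     0.01139       0.551
  Δ          0.003125   -0.002083   -0.003125
  eq           0.3751    0.009303      0.5479
  solve Keq expr → x = -0.001042; check Q = 2.6980e-04

Direction: reverse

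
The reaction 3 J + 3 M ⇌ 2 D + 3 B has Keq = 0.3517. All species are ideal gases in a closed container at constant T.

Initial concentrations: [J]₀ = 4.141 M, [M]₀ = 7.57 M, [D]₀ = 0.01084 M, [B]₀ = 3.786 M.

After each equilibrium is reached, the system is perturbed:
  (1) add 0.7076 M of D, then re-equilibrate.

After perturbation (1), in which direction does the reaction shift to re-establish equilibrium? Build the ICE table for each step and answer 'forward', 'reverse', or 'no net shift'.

Direction: reverse

Q₀ = 2.0701e-07 vs Keq = 0.3517 ⇒ Q<K, forward
Step 1:
                  J         M         D         B
  init        4.141      7.57   0.01084     3.786
  Δ          -2.154    -2.154     1.436     2.154
  eq          1.987     5.416     1.447      5.94
  solve Keq expr → x = 0.7179; check Q = 0.3517
Then add 0.7076 M of D.
Step 2:
                  J         M         D         B
  init        1.987     5.416     2.154      5.94
  Δ           0.255     0.255     -0.17    -0.255
  eq          2.242     5.671     1.984     5.685
  solve Keq expr → x = -0.08501; check Q = 0.3517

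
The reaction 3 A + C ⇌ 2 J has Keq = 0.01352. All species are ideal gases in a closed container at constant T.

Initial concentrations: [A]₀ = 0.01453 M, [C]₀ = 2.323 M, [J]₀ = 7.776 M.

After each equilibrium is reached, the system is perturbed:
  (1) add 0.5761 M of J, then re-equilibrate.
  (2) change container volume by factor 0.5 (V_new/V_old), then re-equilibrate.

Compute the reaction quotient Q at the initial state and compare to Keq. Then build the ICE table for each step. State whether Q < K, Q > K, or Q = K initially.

Q₀ = 8.4853e+06 vs Keq = 0.01352 ⇒ Q>K, reverse
Step 1:
                    A           C           J
  I           0.01453       2.323       7.776
  C             6.123       2.041      -4.082
  E             6.138       4.364       3.694
  solve Keq expr → x = -2.041; check Q = 0.01352
Then add 0.5761 M of J.
Step 2:
                    A           C           J
  I             6.138       4.364        4.27
  C            0.3324      0.1108     -0.2216
  E              6.47       4.475       4.048
  solve Keq expr → x = -0.1108; check Q = 0.01352
Then change container volume by factor 0.5 (V_new/V_old).
Step 3:
                    A           C           J
  I             12.94        8.95       8.097
  C            -3.074      -1.025       2.049
  E             9.867       7.925       10.15
  solve Keq expr → x = 1.025; check Q = 0.01352

Q₀ = 8.4853e+06; Q > K (proceeds reverse)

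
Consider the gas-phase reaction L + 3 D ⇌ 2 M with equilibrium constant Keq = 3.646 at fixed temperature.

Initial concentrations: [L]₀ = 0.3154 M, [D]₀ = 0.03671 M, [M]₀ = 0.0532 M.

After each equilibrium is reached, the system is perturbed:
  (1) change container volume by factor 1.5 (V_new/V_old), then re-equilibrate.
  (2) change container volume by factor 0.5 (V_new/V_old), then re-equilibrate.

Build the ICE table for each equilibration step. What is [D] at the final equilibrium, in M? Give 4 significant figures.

Q₀ = 181.4 vs Keq = 3.646 ⇒ Q>K, reverse
Step 1:
                   L          D          M
  I           0.3154    0.03671     0.0532
  C          0.01429    0.04288   -0.02858
  E           0.3297    0.07959    0.02462
  solve Keq expr → x = -0.01429; check Q = 3.646
Then change container volume by factor 1.5 (V_new/V_old).
Step 2:
                   L          D          M
  I           0.2198    0.05306    0.01641
  C         0.001835   0.005506  -0.003671
  E           0.2216    0.05856    0.01274
  solve Keq expr → x = -0.001835; check Q = 3.646
Then change container volume by factor 0.5 (V_new/V_old).
Step 3:
                   L          D          M
  I           0.4433     0.1171    0.02548
  C        -0.006504   -0.01951    0.01301
  E           0.4368    0.09762    0.03849
  solve Keq expr → x = 0.006504; check Q = 3.646

[D]_eq = 0.09762 M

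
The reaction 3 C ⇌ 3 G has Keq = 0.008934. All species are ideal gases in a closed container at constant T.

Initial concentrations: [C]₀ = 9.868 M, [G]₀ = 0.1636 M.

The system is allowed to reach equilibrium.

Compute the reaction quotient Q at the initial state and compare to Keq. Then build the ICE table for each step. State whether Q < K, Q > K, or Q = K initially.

Q₀ = 4.5568e-06 vs Keq = 0.008934 ⇒ Q<K, forward
Step 1:
                   C          G
  init         9.868     0.1636
  Δ            -1.56       1.56
  eq           8.308      1.724
  solve Keq expr → x = 0.5201; check Q = 0.008934

Q₀ = 4.5568e-06; Q < K (proceeds forward)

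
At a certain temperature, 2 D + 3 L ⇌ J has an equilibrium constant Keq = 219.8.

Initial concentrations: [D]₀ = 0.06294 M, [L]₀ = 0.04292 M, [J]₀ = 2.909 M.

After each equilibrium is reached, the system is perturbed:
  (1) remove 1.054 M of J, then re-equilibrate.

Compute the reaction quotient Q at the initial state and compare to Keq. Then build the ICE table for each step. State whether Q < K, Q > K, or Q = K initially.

Q₀ = 9.2878e+06 vs Keq = 219.8 ⇒ Q>K, reverse
Step 1:
                    D           L           J
  init        0.06294     0.04292       2.909
  Δ            0.2849      0.4274     -0.1425
  eq           0.3479      0.4703       2.767
  solve Keq expr → x = -0.1425; check Q = 219.8
Then remove 1.054 M of J.
Step 2:
                    D           L           J
  init         0.3479      0.4703       1.713
  Δ          -0.02935    -0.04402     0.01467
  eq           0.3185      0.4263       1.727
  solve Keq expr → x = 0.01467; check Q = 219.8

Q₀ = 9.2878e+06; Q > K (proceeds reverse)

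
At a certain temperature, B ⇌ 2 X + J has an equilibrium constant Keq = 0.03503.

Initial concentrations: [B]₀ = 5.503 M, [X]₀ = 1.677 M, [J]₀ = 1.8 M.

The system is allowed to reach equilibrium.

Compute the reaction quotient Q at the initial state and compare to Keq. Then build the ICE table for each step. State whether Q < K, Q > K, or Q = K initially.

Q₀ = 0.9199; Q > K (proceeds reverse)

Q₀ = 0.9199 vs Keq = 0.03503 ⇒ Q>K, reverse
Step 1:
                    B           X           J
  init          5.503       1.677         1.8
  Δ            0.6248       -1.25     -0.6248
  eq            6.128      0.4274       1.175
  solve Keq expr → x = -0.6248; check Q = 0.03503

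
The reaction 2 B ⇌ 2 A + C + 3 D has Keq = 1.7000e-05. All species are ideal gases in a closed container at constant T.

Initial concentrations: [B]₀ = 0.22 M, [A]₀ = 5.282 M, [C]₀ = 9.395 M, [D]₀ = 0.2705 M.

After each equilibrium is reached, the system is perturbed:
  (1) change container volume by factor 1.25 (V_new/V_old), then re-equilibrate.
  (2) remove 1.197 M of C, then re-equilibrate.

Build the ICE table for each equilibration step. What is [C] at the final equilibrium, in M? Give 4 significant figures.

Q₀ = 107.2 vs Keq = 1.7000e-05 ⇒ Q>K, reverse
Step 1:
                   B          A          C          D
  I             0.22      5.282      9.395     0.2705
  C           0.1788    -0.1788   -0.08942    -0.2683
  E           0.3988      5.103      9.306   0.002235
  solve Keq expr → x = -0.08942; check Q = 1.7000e-05
Then change container volume by factor 1.25 (V_new/V_old).
Step 2:
                   B          A          C          D
  I           0.3191      4.083      7.444   0.001788
  C       -4.1149e-04 4.1149e-04 2.0574e-04 6.1723e-04
  E           0.3187      4.083      7.445   0.002405
  solve Keq expr → x = 2.0574e-04; check Q = 1.7000e-05
Then remove 1.197 M of C.
Step 3:
                   B          A          C          D
  I           0.3187      4.083      6.248   0.002405
  C       -9.6099e-05 9.6099e-05 4.8050e-05 1.4415e-04
  E           0.3186      4.083      6.248   0.002549
  solve Keq expr → x = 4.8050e-05; check Q = 1.7000e-05

[C]_eq = 6.248 M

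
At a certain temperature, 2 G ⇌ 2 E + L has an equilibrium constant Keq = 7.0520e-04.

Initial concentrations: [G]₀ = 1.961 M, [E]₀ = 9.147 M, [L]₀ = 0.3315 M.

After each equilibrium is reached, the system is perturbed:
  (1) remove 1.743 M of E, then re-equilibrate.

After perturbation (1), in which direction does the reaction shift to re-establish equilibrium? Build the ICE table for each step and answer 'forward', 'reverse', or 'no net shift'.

Q₀ = 7.212 vs Keq = 7.0520e-04 ⇒ Q>K, reverse
Step 1:
                   G          E          L
  Initial      1.961      9.147     0.3315
  Change      0.6629    -0.6629    -0.3314
  Equil        2.624      8.484 6.7450e-05
  solve Keq expr → x = -0.3314; check Q = 7.0520e-04
Then remove 1.743 M of E.
Step 2:
                   G          E          L
  Initial      2.624      6.741 6.7450e-05
  Change  -7.8760e-05 7.8760e-05 3.9380e-05
  Equil        2.624      6.741 1.0683e-04
  solve Keq expr → x = 3.9380e-05; check Q = 7.0520e-04

Direction: forward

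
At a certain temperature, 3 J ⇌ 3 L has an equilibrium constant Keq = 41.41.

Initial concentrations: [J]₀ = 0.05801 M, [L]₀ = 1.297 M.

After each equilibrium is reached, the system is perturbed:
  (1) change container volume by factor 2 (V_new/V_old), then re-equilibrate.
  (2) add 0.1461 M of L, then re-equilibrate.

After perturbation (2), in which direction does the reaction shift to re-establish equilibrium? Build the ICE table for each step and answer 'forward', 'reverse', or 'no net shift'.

Q₀ = 1.1177e+04 vs Keq = 41.41 ⇒ Q>K, reverse
Step 1:
                  J         L
  init      0.05801     1.297
  Δ          0.2458   -0.2458
  eq         0.3038     1.051
  solve Keq expr → x = -0.08194; check Q = 41.41
Then change container volume by factor 2 (V_new/V_old).
Step 2:
                  J         L
  init       0.1519    0.5256
  Δ               0         0
  eq         0.1519    0.5256
  solve Keq expr → x = 0; check Q = 41.41
Then add 0.1461 M of L.
Step 3:
                  J         L
  init       0.1519    0.6717
  Δ         0.03276  -0.03276
  eq         0.1847    0.6389
  solve Keq expr → x = -0.01092; check Q = 41.41

Direction: reverse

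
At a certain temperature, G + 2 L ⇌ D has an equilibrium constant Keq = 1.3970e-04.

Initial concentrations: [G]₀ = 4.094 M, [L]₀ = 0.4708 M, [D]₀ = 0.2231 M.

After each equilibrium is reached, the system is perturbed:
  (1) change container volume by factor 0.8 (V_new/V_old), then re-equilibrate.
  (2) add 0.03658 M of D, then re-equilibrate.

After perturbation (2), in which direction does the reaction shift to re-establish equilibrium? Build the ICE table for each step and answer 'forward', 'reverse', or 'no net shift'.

Direction: reverse

Q₀ = 0.2459 vs Keq = 1.3970e-04 ⇒ Q>K, reverse
Step 1:
                    G           L           D
  init          4.094      0.4708      0.2231
  Δ            0.2226      0.4452     -0.2226
  eq            4.317       0.916  5.0596e-04
  solve Keq expr → x = -0.2226; check Q = 1.3970e-04
Then change container volume by factor 0.8 (V_new/V_old).
Step 2:
                    G           L           D
  init          5.396       1.145  6.3245e-04
  Δ       -3.5447e-04 -7.0893e-04  3.5447e-04
  eq            5.395       1.144  9.8692e-04
  solve Keq expr → x = 3.5447e-04; check Q = 1.3970e-04
Then add 0.03658 M of D.
Step 3:
                    G           L           D
  init          5.395       1.144     0.03757
  Δ           0.03644     0.07289    -0.03644
  eq            5.432       1.217    0.001124
  solve Keq expr → x = -0.03644; check Q = 1.3970e-04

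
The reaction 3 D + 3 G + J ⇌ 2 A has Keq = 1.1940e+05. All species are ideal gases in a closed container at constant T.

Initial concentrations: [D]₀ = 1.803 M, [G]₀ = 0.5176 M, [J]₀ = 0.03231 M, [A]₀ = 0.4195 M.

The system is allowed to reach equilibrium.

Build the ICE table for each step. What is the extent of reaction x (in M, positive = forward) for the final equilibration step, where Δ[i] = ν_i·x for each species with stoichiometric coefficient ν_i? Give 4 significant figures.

x = 0.0323 M

Q₀ = 6.701 vs Keq = 1.1940e+05 ⇒ Q<K, forward
Step 1:
                    D           G           J           A
  I             1.803      0.5176     0.03231      0.4195
  C          -0.09691    -0.09691     -0.0323     0.06461
  E             1.706      0.4207  5.3089e-06      0.4841
  solve Keq expr → x = 0.0323; check Q = 1.1940e+05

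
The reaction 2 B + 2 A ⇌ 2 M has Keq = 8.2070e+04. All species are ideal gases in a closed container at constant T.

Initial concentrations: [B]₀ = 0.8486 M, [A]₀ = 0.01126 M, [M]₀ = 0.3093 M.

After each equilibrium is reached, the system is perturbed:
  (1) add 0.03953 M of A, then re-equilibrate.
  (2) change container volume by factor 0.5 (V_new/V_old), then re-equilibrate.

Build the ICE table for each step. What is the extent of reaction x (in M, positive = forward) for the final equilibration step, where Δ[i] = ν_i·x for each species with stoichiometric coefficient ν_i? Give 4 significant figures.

Q₀ = 1048 vs Keq = 8.2070e+04 ⇒ Q<K, forward
Step 1:
                   B          A          M
  I           0.8486    0.01126     0.3093
  C        -0.009931  -0.009931   0.009931
  E           0.8387   0.001329     0.3192
  solve Keq expr → x = 0.004966; check Q = 8.2070e+04
Then add 0.03953 M of A.
Step 2:
                   B          A          M
  I           0.8387    0.04086     0.3192
  C         -0.03929   -0.03929    0.03929
  E           0.7994   0.001566     0.3585
  solve Keq expr → x = 0.01965; check Q = 8.2070e+04
Then change container volume by factor 0.5 (V_new/V_old).
Step 3:
                   B          A          M
  I            1.599   0.003131      0.717
  C        -0.001561  -0.001561   0.001561
  E            1.597   0.001571     0.7186
  solve Keq expr → x = 7.8032e-04; check Q = 8.2070e+04

x = 7.8032e-04 M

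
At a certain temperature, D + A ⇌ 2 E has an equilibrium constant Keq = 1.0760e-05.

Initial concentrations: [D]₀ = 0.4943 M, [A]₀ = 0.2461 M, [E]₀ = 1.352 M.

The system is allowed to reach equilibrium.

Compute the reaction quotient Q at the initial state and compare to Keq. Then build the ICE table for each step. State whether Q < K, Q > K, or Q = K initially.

Q₀ = 15.03 vs Keq = 1.0760e-05 ⇒ Q>K, reverse
Step 1:
                   D          A          E
  I           0.4943     0.2461      1.352
  C           0.6743     0.6743     -1.349
  E            1.169     0.9204   0.003402
  solve Keq expr → x = -0.6743; check Q = 1.0760e-05

Q₀ = 15.03; Q > K (proceeds reverse)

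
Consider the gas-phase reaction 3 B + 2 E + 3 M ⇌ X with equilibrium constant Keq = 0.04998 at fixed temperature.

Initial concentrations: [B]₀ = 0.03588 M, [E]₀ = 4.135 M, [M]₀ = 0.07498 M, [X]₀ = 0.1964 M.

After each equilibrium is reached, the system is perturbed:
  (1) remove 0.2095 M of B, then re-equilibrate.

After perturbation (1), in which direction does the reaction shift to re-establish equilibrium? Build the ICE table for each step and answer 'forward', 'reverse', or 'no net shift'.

Q₀ = 5.8993e+05 vs Keq = 0.04998 ⇒ Q>K, reverse
Step 1:
                   B          E          M          X
  init       0.03588      4.135    0.07498     0.1964
  Δ           0.5008     0.3339     0.5008    -0.1669
  eq          0.5367      4.469     0.5758    0.02946
  solve Keq expr → x = -0.1669; check Q = 0.04998
Then remove 0.2095 M of B.
Step 2:
                   B          E          M          X
  init        0.3272      4.469     0.5758    0.02946
  Δ          0.04895    0.03263    0.04895   -0.01632
  eq          0.3761      4.502     0.6247    0.01314
  solve Keq expr → x = -0.01632; check Q = 0.04998

Direction: reverse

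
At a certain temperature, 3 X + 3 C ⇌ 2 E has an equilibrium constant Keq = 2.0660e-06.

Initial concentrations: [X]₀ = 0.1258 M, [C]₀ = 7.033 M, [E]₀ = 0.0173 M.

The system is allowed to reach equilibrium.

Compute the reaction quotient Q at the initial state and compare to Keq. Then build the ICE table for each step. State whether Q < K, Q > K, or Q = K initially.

Q₀ = 4.3214e-04; Q > K (proceeds reverse)

Q₀ = 4.3214e-04 vs Keq = 2.0660e-06 ⇒ Q>K, reverse
Step 1:
                   X          C          E
  I           0.1258      7.033     0.0173
  C          0.02362    0.02362   -0.01574
  E           0.1494      7.057   0.001556
  solve Keq expr → x = -0.007872; check Q = 2.0660e-06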